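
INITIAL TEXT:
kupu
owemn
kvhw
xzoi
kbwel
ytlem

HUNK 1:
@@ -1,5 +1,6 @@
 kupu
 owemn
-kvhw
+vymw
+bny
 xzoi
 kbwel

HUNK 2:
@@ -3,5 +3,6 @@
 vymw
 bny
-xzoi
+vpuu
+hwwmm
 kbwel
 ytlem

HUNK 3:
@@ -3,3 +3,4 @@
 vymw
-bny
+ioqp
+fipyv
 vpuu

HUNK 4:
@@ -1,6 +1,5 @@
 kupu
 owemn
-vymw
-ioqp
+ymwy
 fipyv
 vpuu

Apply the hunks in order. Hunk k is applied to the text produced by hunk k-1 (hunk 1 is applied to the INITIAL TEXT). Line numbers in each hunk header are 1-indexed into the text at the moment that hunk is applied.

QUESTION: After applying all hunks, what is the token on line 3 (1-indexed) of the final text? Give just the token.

Hunk 1: at line 1 remove [kvhw] add [vymw,bny] -> 7 lines: kupu owemn vymw bny xzoi kbwel ytlem
Hunk 2: at line 3 remove [xzoi] add [vpuu,hwwmm] -> 8 lines: kupu owemn vymw bny vpuu hwwmm kbwel ytlem
Hunk 3: at line 3 remove [bny] add [ioqp,fipyv] -> 9 lines: kupu owemn vymw ioqp fipyv vpuu hwwmm kbwel ytlem
Hunk 4: at line 1 remove [vymw,ioqp] add [ymwy] -> 8 lines: kupu owemn ymwy fipyv vpuu hwwmm kbwel ytlem
Final line 3: ymwy

Answer: ymwy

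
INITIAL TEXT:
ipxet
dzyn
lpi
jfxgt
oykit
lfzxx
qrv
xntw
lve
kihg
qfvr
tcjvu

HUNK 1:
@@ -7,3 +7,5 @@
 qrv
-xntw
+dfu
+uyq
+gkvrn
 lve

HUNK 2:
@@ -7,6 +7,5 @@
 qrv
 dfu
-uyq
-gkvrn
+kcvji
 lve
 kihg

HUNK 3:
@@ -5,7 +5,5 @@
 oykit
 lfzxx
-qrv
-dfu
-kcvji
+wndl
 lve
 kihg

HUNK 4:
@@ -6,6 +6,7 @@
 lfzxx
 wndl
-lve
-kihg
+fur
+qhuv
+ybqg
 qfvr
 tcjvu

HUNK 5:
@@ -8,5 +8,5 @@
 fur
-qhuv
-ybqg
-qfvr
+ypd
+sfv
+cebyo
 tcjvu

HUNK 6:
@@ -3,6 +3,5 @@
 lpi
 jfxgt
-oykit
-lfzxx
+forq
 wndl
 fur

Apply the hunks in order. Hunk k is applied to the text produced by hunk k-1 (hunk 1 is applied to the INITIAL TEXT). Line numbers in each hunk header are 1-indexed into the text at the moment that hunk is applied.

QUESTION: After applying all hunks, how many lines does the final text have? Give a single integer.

Answer: 11

Derivation:
Hunk 1: at line 7 remove [xntw] add [dfu,uyq,gkvrn] -> 14 lines: ipxet dzyn lpi jfxgt oykit lfzxx qrv dfu uyq gkvrn lve kihg qfvr tcjvu
Hunk 2: at line 7 remove [uyq,gkvrn] add [kcvji] -> 13 lines: ipxet dzyn lpi jfxgt oykit lfzxx qrv dfu kcvji lve kihg qfvr tcjvu
Hunk 3: at line 5 remove [qrv,dfu,kcvji] add [wndl] -> 11 lines: ipxet dzyn lpi jfxgt oykit lfzxx wndl lve kihg qfvr tcjvu
Hunk 4: at line 6 remove [lve,kihg] add [fur,qhuv,ybqg] -> 12 lines: ipxet dzyn lpi jfxgt oykit lfzxx wndl fur qhuv ybqg qfvr tcjvu
Hunk 5: at line 8 remove [qhuv,ybqg,qfvr] add [ypd,sfv,cebyo] -> 12 lines: ipxet dzyn lpi jfxgt oykit lfzxx wndl fur ypd sfv cebyo tcjvu
Hunk 6: at line 3 remove [oykit,lfzxx] add [forq] -> 11 lines: ipxet dzyn lpi jfxgt forq wndl fur ypd sfv cebyo tcjvu
Final line count: 11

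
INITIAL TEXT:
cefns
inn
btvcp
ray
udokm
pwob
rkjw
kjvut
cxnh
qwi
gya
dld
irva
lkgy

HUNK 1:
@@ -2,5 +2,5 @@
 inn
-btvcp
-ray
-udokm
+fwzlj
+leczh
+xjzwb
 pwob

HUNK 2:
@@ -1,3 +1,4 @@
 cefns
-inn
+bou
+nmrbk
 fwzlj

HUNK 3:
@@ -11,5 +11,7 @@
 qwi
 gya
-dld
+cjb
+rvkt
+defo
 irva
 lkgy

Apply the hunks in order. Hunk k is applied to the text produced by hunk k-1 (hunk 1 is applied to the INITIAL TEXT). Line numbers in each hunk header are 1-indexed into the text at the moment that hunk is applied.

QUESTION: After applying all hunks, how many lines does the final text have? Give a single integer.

Hunk 1: at line 2 remove [btvcp,ray,udokm] add [fwzlj,leczh,xjzwb] -> 14 lines: cefns inn fwzlj leczh xjzwb pwob rkjw kjvut cxnh qwi gya dld irva lkgy
Hunk 2: at line 1 remove [inn] add [bou,nmrbk] -> 15 lines: cefns bou nmrbk fwzlj leczh xjzwb pwob rkjw kjvut cxnh qwi gya dld irva lkgy
Hunk 3: at line 11 remove [dld] add [cjb,rvkt,defo] -> 17 lines: cefns bou nmrbk fwzlj leczh xjzwb pwob rkjw kjvut cxnh qwi gya cjb rvkt defo irva lkgy
Final line count: 17

Answer: 17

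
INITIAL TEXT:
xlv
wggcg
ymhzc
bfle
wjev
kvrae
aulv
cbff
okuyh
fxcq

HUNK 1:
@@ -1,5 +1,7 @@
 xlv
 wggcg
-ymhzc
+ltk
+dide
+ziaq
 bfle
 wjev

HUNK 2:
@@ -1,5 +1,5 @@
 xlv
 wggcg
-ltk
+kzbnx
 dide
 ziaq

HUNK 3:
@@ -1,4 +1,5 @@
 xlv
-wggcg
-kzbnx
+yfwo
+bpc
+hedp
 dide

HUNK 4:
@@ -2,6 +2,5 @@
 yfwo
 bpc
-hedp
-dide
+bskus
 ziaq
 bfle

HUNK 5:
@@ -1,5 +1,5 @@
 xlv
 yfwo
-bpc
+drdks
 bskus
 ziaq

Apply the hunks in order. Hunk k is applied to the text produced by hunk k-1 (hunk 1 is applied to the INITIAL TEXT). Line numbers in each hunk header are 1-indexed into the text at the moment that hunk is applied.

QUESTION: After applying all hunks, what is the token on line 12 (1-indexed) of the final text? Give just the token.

Hunk 1: at line 1 remove [ymhzc] add [ltk,dide,ziaq] -> 12 lines: xlv wggcg ltk dide ziaq bfle wjev kvrae aulv cbff okuyh fxcq
Hunk 2: at line 1 remove [ltk] add [kzbnx] -> 12 lines: xlv wggcg kzbnx dide ziaq bfle wjev kvrae aulv cbff okuyh fxcq
Hunk 3: at line 1 remove [wggcg,kzbnx] add [yfwo,bpc,hedp] -> 13 lines: xlv yfwo bpc hedp dide ziaq bfle wjev kvrae aulv cbff okuyh fxcq
Hunk 4: at line 2 remove [hedp,dide] add [bskus] -> 12 lines: xlv yfwo bpc bskus ziaq bfle wjev kvrae aulv cbff okuyh fxcq
Hunk 5: at line 1 remove [bpc] add [drdks] -> 12 lines: xlv yfwo drdks bskus ziaq bfle wjev kvrae aulv cbff okuyh fxcq
Final line 12: fxcq

Answer: fxcq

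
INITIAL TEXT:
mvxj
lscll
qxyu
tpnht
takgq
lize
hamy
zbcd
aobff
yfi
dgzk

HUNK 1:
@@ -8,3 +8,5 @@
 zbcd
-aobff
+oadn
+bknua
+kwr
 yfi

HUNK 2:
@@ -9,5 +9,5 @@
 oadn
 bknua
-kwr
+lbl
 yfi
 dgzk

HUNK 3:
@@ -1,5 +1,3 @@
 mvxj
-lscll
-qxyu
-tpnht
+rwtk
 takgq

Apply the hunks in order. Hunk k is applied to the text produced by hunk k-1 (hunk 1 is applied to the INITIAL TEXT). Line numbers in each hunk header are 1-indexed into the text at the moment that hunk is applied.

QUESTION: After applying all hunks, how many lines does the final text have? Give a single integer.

Hunk 1: at line 8 remove [aobff] add [oadn,bknua,kwr] -> 13 lines: mvxj lscll qxyu tpnht takgq lize hamy zbcd oadn bknua kwr yfi dgzk
Hunk 2: at line 9 remove [kwr] add [lbl] -> 13 lines: mvxj lscll qxyu tpnht takgq lize hamy zbcd oadn bknua lbl yfi dgzk
Hunk 3: at line 1 remove [lscll,qxyu,tpnht] add [rwtk] -> 11 lines: mvxj rwtk takgq lize hamy zbcd oadn bknua lbl yfi dgzk
Final line count: 11

Answer: 11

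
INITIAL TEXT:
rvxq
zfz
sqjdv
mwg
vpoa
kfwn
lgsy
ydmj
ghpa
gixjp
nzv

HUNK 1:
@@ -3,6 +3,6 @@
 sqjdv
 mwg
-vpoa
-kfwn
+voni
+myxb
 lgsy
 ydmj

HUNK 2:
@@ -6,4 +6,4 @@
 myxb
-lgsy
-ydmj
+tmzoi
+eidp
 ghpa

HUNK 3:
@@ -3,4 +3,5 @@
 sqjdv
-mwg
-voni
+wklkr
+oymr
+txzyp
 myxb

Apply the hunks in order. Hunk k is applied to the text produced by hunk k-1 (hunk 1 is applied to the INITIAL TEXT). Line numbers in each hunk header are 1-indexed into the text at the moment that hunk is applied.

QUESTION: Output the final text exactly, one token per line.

Answer: rvxq
zfz
sqjdv
wklkr
oymr
txzyp
myxb
tmzoi
eidp
ghpa
gixjp
nzv

Derivation:
Hunk 1: at line 3 remove [vpoa,kfwn] add [voni,myxb] -> 11 lines: rvxq zfz sqjdv mwg voni myxb lgsy ydmj ghpa gixjp nzv
Hunk 2: at line 6 remove [lgsy,ydmj] add [tmzoi,eidp] -> 11 lines: rvxq zfz sqjdv mwg voni myxb tmzoi eidp ghpa gixjp nzv
Hunk 3: at line 3 remove [mwg,voni] add [wklkr,oymr,txzyp] -> 12 lines: rvxq zfz sqjdv wklkr oymr txzyp myxb tmzoi eidp ghpa gixjp nzv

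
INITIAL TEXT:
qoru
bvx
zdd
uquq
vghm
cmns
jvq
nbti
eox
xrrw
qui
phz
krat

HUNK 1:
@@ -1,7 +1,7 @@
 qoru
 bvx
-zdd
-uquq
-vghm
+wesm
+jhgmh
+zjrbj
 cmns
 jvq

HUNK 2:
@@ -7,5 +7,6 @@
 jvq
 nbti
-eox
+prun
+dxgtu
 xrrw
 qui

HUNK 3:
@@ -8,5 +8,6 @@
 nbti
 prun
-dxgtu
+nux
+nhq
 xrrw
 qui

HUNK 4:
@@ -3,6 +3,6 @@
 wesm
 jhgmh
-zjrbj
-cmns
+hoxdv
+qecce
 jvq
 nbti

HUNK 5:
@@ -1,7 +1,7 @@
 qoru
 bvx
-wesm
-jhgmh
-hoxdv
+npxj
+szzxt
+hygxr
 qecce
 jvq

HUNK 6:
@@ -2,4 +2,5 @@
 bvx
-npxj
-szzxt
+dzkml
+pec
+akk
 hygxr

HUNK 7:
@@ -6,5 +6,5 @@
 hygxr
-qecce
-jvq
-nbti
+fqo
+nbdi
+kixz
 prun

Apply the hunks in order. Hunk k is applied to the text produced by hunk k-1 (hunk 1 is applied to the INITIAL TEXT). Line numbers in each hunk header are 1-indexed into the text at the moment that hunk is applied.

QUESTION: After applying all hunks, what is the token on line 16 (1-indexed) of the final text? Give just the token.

Hunk 1: at line 1 remove [zdd,uquq,vghm] add [wesm,jhgmh,zjrbj] -> 13 lines: qoru bvx wesm jhgmh zjrbj cmns jvq nbti eox xrrw qui phz krat
Hunk 2: at line 7 remove [eox] add [prun,dxgtu] -> 14 lines: qoru bvx wesm jhgmh zjrbj cmns jvq nbti prun dxgtu xrrw qui phz krat
Hunk 3: at line 8 remove [dxgtu] add [nux,nhq] -> 15 lines: qoru bvx wesm jhgmh zjrbj cmns jvq nbti prun nux nhq xrrw qui phz krat
Hunk 4: at line 3 remove [zjrbj,cmns] add [hoxdv,qecce] -> 15 lines: qoru bvx wesm jhgmh hoxdv qecce jvq nbti prun nux nhq xrrw qui phz krat
Hunk 5: at line 1 remove [wesm,jhgmh,hoxdv] add [npxj,szzxt,hygxr] -> 15 lines: qoru bvx npxj szzxt hygxr qecce jvq nbti prun nux nhq xrrw qui phz krat
Hunk 6: at line 2 remove [npxj,szzxt] add [dzkml,pec,akk] -> 16 lines: qoru bvx dzkml pec akk hygxr qecce jvq nbti prun nux nhq xrrw qui phz krat
Hunk 7: at line 6 remove [qecce,jvq,nbti] add [fqo,nbdi,kixz] -> 16 lines: qoru bvx dzkml pec akk hygxr fqo nbdi kixz prun nux nhq xrrw qui phz krat
Final line 16: krat

Answer: krat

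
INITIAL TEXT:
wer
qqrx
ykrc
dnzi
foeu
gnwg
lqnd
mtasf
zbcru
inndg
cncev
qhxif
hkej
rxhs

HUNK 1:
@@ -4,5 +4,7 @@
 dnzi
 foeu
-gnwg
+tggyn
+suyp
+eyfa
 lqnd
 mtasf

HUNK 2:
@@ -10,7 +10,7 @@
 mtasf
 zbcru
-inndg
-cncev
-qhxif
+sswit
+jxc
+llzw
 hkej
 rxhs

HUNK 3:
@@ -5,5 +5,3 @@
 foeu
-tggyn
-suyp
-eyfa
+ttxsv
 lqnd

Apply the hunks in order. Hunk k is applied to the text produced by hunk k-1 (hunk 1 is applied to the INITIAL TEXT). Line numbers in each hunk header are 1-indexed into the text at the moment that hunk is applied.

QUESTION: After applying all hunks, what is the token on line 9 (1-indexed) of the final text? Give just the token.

Hunk 1: at line 4 remove [gnwg] add [tggyn,suyp,eyfa] -> 16 lines: wer qqrx ykrc dnzi foeu tggyn suyp eyfa lqnd mtasf zbcru inndg cncev qhxif hkej rxhs
Hunk 2: at line 10 remove [inndg,cncev,qhxif] add [sswit,jxc,llzw] -> 16 lines: wer qqrx ykrc dnzi foeu tggyn suyp eyfa lqnd mtasf zbcru sswit jxc llzw hkej rxhs
Hunk 3: at line 5 remove [tggyn,suyp,eyfa] add [ttxsv] -> 14 lines: wer qqrx ykrc dnzi foeu ttxsv lqnd mtasf zbcru sswit jxc llzw hkej rxhs
Final line 9: zbcru

Answer: zbcru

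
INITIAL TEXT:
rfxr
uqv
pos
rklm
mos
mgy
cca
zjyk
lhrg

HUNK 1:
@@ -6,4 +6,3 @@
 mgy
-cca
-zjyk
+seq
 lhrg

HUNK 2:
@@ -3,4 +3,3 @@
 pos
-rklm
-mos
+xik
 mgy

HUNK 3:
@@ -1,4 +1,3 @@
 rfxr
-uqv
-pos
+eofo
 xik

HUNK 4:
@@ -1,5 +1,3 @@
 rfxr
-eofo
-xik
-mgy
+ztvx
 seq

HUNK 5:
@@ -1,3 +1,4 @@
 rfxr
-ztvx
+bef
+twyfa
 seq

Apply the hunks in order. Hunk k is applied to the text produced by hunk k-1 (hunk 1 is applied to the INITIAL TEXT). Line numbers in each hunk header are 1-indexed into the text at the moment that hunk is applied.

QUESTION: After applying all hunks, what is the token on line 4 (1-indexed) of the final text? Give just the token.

Hunk 1: at line 6 remove [cca,zjyk] add [seq] -> 8 lines: rfxr uqv pos rklm mos mgy seq lhrg
Hunk 2: at line 3 remove [rklm,mos] add [xik] -> 7 lines: rfxr uqv pos xik mgy seq lhrg
Hunk 3: at line 1 remove [uqv,pos] add [eofo] -> 6 lines: rfxr eofo xik mgy seq lhrg
Hunk 4: at line 1 remove [eofo,xik,mgy] add [ztvx] -> 4 lines: rfxr ztvx seq lhrg
Hunk 5: at line 1 remove [ztvx] add [bef,twyfa] -> 5 lines: rfxr bef twyfa seq lhrg
Final line 4: seq

Answer: seq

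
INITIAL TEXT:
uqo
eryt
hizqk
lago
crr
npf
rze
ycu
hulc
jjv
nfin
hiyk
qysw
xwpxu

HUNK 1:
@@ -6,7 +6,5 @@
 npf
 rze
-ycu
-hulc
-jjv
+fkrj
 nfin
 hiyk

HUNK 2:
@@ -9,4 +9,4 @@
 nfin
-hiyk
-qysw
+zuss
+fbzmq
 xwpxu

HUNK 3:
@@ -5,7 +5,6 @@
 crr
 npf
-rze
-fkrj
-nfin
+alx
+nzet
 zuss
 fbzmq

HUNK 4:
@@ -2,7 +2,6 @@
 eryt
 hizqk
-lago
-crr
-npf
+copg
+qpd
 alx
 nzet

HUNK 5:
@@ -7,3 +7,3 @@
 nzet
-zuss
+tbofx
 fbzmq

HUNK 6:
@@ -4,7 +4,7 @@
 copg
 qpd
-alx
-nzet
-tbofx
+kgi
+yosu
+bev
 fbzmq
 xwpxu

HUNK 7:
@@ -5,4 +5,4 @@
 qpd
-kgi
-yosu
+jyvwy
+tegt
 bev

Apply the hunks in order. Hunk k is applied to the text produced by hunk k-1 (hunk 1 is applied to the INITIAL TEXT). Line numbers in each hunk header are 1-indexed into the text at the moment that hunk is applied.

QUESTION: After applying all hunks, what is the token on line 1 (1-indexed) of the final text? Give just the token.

Hunk 1: at line 6 remove [ycu,hulc,jjv] add [fkrj] -> 12 lines: uqo eryt hizqk lago crr npf rze fkrj nfin hiyk qysw xwpxu
Hunk 2: at line 9 remove [hiyk,qysw] add [zuss,fbzmq] -> 12 lines: uqo eryt hizqk lago crr npf rze fkrj nfin zuss fbzmq xwpxu
Hunk 3: at line 5 remove [rze,fkrj,nfin] add [alx,nzet] -> 11 lines: uqo eryt hizqk lago crr npf alx nzet zuss fbzmq xwpxu
Hunk 4: at line 2 remove [lago,crr,npf] add [copg,qpd] -> 10 lines: uqo eryt hizqk copg qpd alx nzet zuss fbzmq xwpxu
Hunk 5: at line 7 remove [zuss] add [tbofx] -> 10 lines: uqo eryt hizqk copg qpd alx nzet tbofx fbzmq xwpxu
Hunk 6: at line 4 remove [alx,nzet,tbofx] add [kgi,yosu,bev] -> 10 lines: uqo eryt hizqk copg qpd kgi yosu bev fbzmq xwpxu
Hunk 7: at line 5 remove [kgi,yosu] add [jyvwy,tegt] -> 10 lines: uqo eryt hizqk copg qpd jyvwy tegt bev fbzmq xwpxu
Final line 1: uqo

Answer: uqo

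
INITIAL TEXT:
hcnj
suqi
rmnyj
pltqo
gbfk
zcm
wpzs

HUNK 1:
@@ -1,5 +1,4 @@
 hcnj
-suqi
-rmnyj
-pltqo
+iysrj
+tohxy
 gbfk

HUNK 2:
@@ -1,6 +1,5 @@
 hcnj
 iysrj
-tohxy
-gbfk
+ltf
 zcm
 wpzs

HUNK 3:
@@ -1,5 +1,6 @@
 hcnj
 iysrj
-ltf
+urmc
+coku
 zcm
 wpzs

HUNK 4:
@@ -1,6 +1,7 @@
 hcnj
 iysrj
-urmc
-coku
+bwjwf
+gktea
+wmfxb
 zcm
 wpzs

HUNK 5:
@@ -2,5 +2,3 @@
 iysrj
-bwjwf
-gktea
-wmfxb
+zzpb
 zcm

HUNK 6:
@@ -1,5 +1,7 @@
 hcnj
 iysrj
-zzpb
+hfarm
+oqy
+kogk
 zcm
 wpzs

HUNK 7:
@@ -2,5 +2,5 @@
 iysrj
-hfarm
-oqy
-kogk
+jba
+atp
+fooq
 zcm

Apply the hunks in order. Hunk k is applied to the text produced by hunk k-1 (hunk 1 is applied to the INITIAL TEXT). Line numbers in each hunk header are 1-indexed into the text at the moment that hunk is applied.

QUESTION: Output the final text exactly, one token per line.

Hunk 1: at line 1 remove [suqi,rmnyj,pltqo] add [iysrj,tohxy] -> 6 lines: hcnj iysrj tohxy gbfk zcm wpzs
Hunk 2: at line 1 remove [tohxy,gbfk] add [ltf] -> 5 lines: hcnj iysrj ltf zcm wpzs
Hunk 3: at line 1 remove [ltf] add [urmc,coku] -> 6 lines: hcnj iysrj urmc coku zcm wpzs
Hunk 4: at line 1 remove [urmc,coku] add [bwjwf,gktea,wmfxb] -> 7 lines: hcnj iysrj bwjwf gktea wmfxb zcm wpzs
Hunk 5: at line 2 remove [bwjwf,gktea,wmfxb] add [zzpb] -> 5 lines: hcnj iysrj zzpb zcm wpzs
Hunk 6: at line 1 remove [zzpb] add [hfarm,oqy,kogk] -> 7 lines: hcnj iysrj hfarm oqy kogk zcm wpzs
Hunk 7: at line 2 remove [hfarm,oqy,kogk] add [jba,atp,fooq] -> 7 lines: hcnj iysrj jba atp fooq zcm wpzs

Answer: hcnj
iysrj
jba
atp
fooq
zcm
wpzs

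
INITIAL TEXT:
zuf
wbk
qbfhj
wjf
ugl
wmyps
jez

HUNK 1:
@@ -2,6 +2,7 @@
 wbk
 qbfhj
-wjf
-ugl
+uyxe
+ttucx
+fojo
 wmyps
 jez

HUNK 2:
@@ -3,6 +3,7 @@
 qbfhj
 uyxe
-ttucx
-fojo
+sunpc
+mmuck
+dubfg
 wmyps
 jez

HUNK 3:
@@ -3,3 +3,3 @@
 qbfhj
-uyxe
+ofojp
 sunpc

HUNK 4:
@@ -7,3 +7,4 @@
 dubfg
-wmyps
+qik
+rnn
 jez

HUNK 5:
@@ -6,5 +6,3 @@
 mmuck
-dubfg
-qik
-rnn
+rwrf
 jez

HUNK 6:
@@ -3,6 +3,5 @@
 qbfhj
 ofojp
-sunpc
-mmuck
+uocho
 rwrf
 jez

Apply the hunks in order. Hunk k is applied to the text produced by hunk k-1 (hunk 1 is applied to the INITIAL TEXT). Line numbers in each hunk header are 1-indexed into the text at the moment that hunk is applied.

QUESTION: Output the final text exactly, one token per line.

Hunk 1: at line 2 remove [wjf,ugl] add [uyxe,ttucx,fojo] -> 8 lines: zuf wbk qbfhj uyxe ttucx fojo wmyps jez
Hunk 2: at line 3 remove [ttucx,fojo] add [sunpc,mmuck,dubfg] -> 9 lines: zuf wbk qbfhj uyxe sunpc mmuck dubfg wmyps jez
Hunk 3: at line 3 remove [uyxe] add [ofojp] -> 9 lines: zuf wbk qbfhj ofojp sunpc mmuck dubfg wmyps jez
Hunk 4: at line 7 remove [wmyps] add [qik,rnn] -> 10 lines: zuf wbk qbfhj ofojp sunpc mmuck dubfg qik rnn jez
Hunk 5: at line 6 remove [dubfg,qik,rnn] add [rwrf] -> 8 lines: zuf wbk qbfhj ofojp sunpc mmuck rwrf jez
Hunk 6: at line 3 remove [sunpc,mmuck] add [uocho] -> 7 lines: zuf wbk qbfhj ofojp uocho rwrf jez

Answer: zuf
wbk
qbfhj
ofojp
uocho
rwrf
jez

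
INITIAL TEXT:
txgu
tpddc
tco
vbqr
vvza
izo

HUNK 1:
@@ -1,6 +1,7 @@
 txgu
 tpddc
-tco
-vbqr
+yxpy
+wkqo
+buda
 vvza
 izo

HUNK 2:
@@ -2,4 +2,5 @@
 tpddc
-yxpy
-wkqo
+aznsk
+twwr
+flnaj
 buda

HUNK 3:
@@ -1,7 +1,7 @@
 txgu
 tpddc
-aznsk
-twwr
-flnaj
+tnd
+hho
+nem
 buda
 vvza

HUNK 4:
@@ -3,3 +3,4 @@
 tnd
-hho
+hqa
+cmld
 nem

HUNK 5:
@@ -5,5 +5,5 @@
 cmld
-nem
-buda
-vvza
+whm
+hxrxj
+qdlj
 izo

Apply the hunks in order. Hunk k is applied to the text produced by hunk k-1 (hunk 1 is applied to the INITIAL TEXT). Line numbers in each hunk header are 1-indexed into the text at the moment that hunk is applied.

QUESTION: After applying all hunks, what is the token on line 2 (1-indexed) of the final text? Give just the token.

Hunk 1: at line 1 remove [tco,vbqr] add [yxpy,wkqo,buda] -> 7 lines: txgu tpddc yxpy wkqo buda vvza izo
Hunk 2: at line 2 remove [yxpy,wkqo] add [aznsk,twwr,flnaj] -> 8 lines: txgu tpddc aznsk twwr flnaj buda vvza izo
Hunk 3: at line 1 remove [aznsk,twwr,flnaj] add [tnd,hho,nem] -> 8 lines: txgu tpddc tnd hho nem buda vvza izo
Hunk 4: at line 3 remove [hho] add [hqa,cmld] -> 9 lines: txgu tpddc tnd hqa cmld nem buda vvza izo
Hunk 5: at line 5 remove [nem,buda,vvza] add [whm,hxrxj,qdlj] -> 9 lines: txgu tpddc tnd hqa cmld whm hxrxj qdlj izo
Final line 2: tpddc

Answer: tpddc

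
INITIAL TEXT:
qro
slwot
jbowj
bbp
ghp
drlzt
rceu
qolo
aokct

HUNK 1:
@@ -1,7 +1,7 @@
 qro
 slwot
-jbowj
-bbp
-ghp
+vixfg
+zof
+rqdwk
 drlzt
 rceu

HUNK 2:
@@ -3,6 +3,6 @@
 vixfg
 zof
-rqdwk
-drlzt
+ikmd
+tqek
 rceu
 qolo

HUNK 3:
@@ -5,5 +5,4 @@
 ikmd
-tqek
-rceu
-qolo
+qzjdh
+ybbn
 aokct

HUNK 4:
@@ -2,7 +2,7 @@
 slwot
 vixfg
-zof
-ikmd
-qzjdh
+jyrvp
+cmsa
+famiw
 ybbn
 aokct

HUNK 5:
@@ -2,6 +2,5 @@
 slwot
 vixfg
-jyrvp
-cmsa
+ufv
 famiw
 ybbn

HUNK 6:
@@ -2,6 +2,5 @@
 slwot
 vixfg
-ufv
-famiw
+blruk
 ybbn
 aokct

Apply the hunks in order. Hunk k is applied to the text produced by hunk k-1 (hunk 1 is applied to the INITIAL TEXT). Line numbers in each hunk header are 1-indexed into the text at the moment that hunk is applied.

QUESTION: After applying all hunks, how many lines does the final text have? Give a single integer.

Answer: 6

Derivation:
Hunk 1: at line 1 remove [jbowj,bbp,ghp] add [vixfg,zof,rqdwk] -> 9 lines: qro slwot vixfg zof rqdwk drlzt rceu qolo aokct
Hunk 2: at line 3 remove [rqdwk,drlzt] add [ikmd,tqek] -> 9 lines: qro slwot vixfg zof ikmd tqek rceu qolo aokct
Hunk 3: at line 5 remove [tqek,rceu,qolo] add [qzjdh,ybbn] -> 8 lines: qro slwot vixfg zof ikmd qzjdh ybbn aokct
Hunk 4: at line 2 remove [zof,ikmd,qzjdh] add [jyrvp,cmsa,famiw] -> 8 lines: qro slwot vixfg jyrvp cmsa famiw ybbn aokct
Hunk 5: at line 2 remove [jyrvp,cmsa] add [ufv] -> 7 lines: qro slwot vixfg ufv famiw ybbn aokct
Hunk 6: at line 2 remove [ufv,famiw] add [blruk] -> 6 lines: qro slwot vixfg blruk ybbn aokct
Final line count: 6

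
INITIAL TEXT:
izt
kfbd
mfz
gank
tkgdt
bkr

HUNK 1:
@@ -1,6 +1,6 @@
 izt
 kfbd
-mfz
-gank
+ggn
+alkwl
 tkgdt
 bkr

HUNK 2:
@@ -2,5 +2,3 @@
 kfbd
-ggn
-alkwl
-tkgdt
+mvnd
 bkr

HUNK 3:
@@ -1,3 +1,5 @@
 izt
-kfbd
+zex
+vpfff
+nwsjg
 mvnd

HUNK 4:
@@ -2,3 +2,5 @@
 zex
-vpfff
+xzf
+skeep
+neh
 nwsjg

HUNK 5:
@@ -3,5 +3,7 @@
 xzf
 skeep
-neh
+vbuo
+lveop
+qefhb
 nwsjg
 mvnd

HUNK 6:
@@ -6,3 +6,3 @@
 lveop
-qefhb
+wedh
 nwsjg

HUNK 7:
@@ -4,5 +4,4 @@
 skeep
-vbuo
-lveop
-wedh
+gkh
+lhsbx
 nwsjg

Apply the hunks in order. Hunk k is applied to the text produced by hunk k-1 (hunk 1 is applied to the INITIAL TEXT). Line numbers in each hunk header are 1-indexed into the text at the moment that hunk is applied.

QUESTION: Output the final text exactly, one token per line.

Answer: izt
zex
xzf
skeep
gkh
lhsbx
nwsjg
mvnd
bkr

Derivation:
Hunk 1: at line 1 remove [mfz,gank] add [ggn,alkwl] -> 6 lines: izt kfbd ggn alkwl tkgdt bkr
Hunk 2: at line 2 remove [ggn,alkwl,tkgdt] add [mvnd] -> 4 lines: izt kfbd mvnd bkr
Hunk 3: at line 1 remove [kfbd] add [zex,vpfff,nwsjg] -> 6 lines: izt zex vpfff nwsjg mvnd bkr
Hunk 4: at line 2 remove [vpfff] add [xzf,skeep,neh] -> 8 lines: izt zex xzf skeep neh nwsjg mvnd bkr
Hunk 5: at line 3 remove [neh] add [vbuo,lveop,qefhb] -> 10 lines: izt zex xzf skeep vbuo lveop qefhb nwsjg mvnd bkr
Hunk 6: at line 6 remove [qefhb] add [wedh] -> 10 lines: izt zex xzf skeep vbuo lveop wedh nwsjg mvnd bkr
Hunk 7: at line 4 remove [vbuo,lveop,wedh] add [gkh,lhsbx] -> 9 lines: izt zex xzf skeep gkh lhsbx nwsjg mvnd bkr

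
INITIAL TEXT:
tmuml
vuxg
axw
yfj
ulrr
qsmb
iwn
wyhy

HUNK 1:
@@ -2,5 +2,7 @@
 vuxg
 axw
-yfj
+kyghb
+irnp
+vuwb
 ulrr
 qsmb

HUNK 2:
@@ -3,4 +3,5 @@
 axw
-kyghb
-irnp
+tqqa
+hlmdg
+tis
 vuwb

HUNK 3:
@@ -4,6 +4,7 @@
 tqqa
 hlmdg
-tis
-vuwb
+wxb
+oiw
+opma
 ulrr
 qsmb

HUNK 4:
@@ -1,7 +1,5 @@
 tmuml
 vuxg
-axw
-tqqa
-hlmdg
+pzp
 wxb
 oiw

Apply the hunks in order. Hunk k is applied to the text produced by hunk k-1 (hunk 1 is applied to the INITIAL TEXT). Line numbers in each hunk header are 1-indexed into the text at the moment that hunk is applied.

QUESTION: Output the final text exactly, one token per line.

Hunk 1: at line 2 remove [yfj] add [kyghb,irnp,vuwb] -> 10 lines: tmuml vuxg axw kyghb irnp vuwb ulrr qsmb iwn wyhy
Hunk 2: at line 3 remove [kyghb,irnp] add [tqqa,hlmdg,tis] -> 11 lines: tmuml vuxg axw tqqa hlmdg tis vuwb ulrr qsmb iwn wyhy
Hunk 3: at line 4 remove [tis,vuwb] add [wxb,oiw,opma] -> 12 lines: tmuml vuxg axw tqqa hlmdg wxb oiw opma ulrr qsmb iwn wyhy
Hunk 4: at line 1 remove [axw,tqqa,hlmdg] add [pzp] -> 10 lines: tmuml vuxg pzp wxb oiw opma ulrr qsmb iwn wyhy

Answer: tmuml
vuxg
pzp
wxb
oiw
opma
ulrr
qsmb
iwn
wyhy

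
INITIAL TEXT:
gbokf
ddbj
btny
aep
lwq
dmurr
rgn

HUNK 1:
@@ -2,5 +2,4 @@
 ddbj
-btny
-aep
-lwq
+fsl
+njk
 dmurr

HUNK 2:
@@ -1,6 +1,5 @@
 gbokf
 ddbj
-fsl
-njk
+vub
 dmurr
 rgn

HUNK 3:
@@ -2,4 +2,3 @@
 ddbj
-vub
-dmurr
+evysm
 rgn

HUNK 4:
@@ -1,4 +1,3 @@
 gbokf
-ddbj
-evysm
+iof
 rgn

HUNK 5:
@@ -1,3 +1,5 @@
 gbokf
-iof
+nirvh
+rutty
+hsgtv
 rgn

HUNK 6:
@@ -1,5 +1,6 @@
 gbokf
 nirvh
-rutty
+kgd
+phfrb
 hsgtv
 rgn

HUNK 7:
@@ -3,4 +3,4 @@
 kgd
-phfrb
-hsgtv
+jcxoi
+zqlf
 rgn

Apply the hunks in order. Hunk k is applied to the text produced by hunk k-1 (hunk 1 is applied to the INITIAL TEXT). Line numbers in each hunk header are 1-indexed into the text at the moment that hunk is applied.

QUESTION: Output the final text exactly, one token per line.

Hunk 1: at line 2 remove [btny,aep,lwq] add [fsl,njk] -> 6 lines: gbokf ddbj fsl njk dmurr rgn
Hunk 2: at line 1 remove [fsl,njk] add [vub] -> 5 lines: gbokf ddbj vub dmurr rgn
Hunk 3: at line 2 remove [vub,dmurr] add [evysm] -> 4 lines: gbokf ddbj evysm rgn
Hunk 4: at line 1 remove [ddbj,evysm] add [iof] -> 3 lines: gbokf iof rgn
Hunk 5: at line 1 remove [iof] add [nirvh,rutty,hsgtv] -> 5 lines: gbokf nirvh rutty hsgtv rgn
Hunk 6: at line 1 remove [rutty] add [kgd,phfrb] -> 6 lines: gbokf nirvh kgd phfrb hsgtv rgn
Hunk 7: at line 3 remove [phfrb,hsgtv] add [jcxoi,zqlf] -> 6 lines: gbokf nirvh kgd jcxoi zqlf rgn

Answer: gbokf
nirvh
kgd
jcxoi
zqlf
rgn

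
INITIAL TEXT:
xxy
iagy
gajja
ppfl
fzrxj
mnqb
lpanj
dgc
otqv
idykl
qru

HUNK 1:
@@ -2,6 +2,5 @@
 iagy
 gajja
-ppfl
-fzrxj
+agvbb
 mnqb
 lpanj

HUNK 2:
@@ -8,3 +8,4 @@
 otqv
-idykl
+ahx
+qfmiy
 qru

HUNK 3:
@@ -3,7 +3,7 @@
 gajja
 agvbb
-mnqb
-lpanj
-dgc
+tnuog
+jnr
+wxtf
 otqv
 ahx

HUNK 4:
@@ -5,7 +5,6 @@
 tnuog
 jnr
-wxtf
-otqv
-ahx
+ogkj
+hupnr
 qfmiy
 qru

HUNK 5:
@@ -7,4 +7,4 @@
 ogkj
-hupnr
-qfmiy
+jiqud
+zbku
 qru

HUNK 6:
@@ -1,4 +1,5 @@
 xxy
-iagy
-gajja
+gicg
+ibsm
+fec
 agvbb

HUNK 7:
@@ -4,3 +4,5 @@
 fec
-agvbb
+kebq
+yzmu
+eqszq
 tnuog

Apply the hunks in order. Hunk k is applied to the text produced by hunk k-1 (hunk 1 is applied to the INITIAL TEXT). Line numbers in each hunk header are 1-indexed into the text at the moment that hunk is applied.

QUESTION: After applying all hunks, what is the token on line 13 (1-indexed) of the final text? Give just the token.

Hunk 1: at line 2 remove [ppfl,fzrxj] add [agvbb] -> 10 lines: xxy iagy gajja agvbb mnqb lpanj dgc otqv idykl qru
Hunk 2: at line 8 remove [idykl] add [ahx,qfmiy] -> 11 lines: xxy iagy gajja agvbb mnqb lpanj dgc otqv ahx qfmiy qru
Hunk 3: at line 3 remove [mnqb,lpanj,dgc] add [tnuog,jnr,wxtf] -> 11 lines: xxy iagy gajja agvbb tnuog jnr wxtf otqv ahx qfmiy qru
Hunk 4: at line 5 remove [wxtf,otqv,ahx] add [ogkj,hupnr] -> 10 lines: xxy iagy gajja agvbb tnuog jnr ogkj hupnr qfmiy qru
Hunk 5: at line 7 remove [hupnr,qfmiy] add [jiqud,zbku] -> 10 lines: xxy iagy gajja agvbb tnuog jnr ogkj jiqud zbku qru
Hunk 6: at line 1 remove [iagy,gajja] add [gicg,ibsm,fec] -> 11 lines: xxy gicg ibsm fec agvbb tnuog jnr ogkj jiqud zbku qru
Hunk 7: at line 4 remove [agvbb] add [kebq,yzmu,eqszq] -> 13 lines: xxy gicg ibsm fec kebq yzmu eqszq tnuog jnr ogkj jiqud zbku qru
Final line 13: qru

Answer: qru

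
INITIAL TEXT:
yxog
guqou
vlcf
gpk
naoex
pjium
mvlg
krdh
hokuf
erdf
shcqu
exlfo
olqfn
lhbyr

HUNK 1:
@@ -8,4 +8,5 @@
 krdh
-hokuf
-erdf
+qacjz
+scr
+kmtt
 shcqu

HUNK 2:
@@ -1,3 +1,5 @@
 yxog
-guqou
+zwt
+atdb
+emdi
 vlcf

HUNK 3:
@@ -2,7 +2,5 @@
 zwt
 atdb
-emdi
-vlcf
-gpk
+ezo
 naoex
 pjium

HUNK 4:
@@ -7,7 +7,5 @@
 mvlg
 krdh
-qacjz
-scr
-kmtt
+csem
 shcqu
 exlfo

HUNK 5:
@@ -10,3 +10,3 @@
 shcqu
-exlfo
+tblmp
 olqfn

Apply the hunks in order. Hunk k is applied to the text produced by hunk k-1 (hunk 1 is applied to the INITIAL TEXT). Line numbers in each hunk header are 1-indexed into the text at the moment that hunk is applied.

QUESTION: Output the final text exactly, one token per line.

Hunk 1: at line 8 remove [hokuf,erdf] add [qacjz,scr,kmtt] -> 15 lines: yxog guqou vlcf gpk naoex pjium mvlg krdh qacjz scr kmtt shcqu exlfo olqfn lhbyr
Hunk 2: at line 1 remove [guqou] add [zwt,atdb,emdi] -> 17 lines: yxog zwt atdb emdi vlcf gpk naoex pjium mvlg krdh qacjz scr kmtt shcqu exlfo olqfn lhbyr
Hunk 3: at line 2 remove [emdi,vlcf,gpk] add [ezo] -> 15 lines: yxog zwt atdb ezo naoex pjium mvlg krdh qacjz scr kmtt shcqu exlfo olqfn lhbyr
Hunk 4: at line 7 remove [qacjz,scr,kmtt] add [csem] -> 13 lines: yxog zwt atdb ezo naoex pjium mvlg krdh csem shcqu exlfo olqfn lhbyr
Hunk 5: at line 10 remove [exlfo] add [tblmp] -> 13 lines: yxog zwt atdb ezo naoex pjium mvlg krdh csem shcqu tblmp olqfn lhbyr

Answer: yxog
zwt
atdb
ezo
naoex
pjium
mvlg
krdh
csem
shcqu
tblmp
olqfn
lhbyr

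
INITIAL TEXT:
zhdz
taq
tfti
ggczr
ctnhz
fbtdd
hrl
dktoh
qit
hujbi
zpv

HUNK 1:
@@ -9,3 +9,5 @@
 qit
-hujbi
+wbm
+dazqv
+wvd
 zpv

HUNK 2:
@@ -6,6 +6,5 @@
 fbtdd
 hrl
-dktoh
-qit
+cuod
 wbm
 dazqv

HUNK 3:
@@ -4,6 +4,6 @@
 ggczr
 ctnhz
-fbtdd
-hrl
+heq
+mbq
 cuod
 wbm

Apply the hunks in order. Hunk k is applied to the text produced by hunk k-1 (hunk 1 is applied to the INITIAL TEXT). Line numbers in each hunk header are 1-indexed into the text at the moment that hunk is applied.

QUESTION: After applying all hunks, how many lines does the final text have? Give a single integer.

Hunk 1: at line 9 remove [hujbi] add [wbm,dazqv,wvd] -> 13 lines: zhdz taq tfti ggczr ctnhz fbtdd hrl dktoh qit wbm dazqv wvd zpv
Hunk 2: at line 6 remove [dktoh,qit] add [cuod] -> 12 lines: zhdz taq tfti ggczr ctnhz fbtdd hrl cuod wbm dazqv wvd zpv
Hunk 3: at line 4 remove [fbtdd,hrl] add [heq,mbq] -> 12 lines: zhdz taq tfti ggczr ctnhz heq mbq cuod wbm dazqv wvd zpv
Final line count: 12

Answer: 12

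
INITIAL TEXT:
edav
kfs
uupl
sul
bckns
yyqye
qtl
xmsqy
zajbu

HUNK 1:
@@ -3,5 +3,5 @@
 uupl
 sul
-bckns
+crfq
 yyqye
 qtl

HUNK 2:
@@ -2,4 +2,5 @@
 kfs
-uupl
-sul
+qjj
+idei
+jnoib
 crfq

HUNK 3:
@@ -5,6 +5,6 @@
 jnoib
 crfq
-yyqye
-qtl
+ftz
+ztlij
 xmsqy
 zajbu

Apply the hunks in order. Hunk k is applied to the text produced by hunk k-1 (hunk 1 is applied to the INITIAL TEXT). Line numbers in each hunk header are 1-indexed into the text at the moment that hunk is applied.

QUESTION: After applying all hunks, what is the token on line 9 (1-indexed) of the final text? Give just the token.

Answer: xmsqy

Derivation:
Hunk 1: at line 3 remove [bckns] add [crfq] -> 9 lines: edav kfs uupl sul crfq yyqye qtl xmsqy zajbu
Hunk 2: at line 2 remove [uupl,sul] add [qjj,idei,jnoib] -> 10 lines: edav kfs qjj idei jnoib crfq yyqye qtl xmsqy zajbu
Hunk 3: at line 5 remove [yyqye,qtl] add [ftz,ztlij] -> 10 lines: edav kfs qjj idei jnoib crfq ftz ztlij xmsqy zajbu
Final line 9: xmsqy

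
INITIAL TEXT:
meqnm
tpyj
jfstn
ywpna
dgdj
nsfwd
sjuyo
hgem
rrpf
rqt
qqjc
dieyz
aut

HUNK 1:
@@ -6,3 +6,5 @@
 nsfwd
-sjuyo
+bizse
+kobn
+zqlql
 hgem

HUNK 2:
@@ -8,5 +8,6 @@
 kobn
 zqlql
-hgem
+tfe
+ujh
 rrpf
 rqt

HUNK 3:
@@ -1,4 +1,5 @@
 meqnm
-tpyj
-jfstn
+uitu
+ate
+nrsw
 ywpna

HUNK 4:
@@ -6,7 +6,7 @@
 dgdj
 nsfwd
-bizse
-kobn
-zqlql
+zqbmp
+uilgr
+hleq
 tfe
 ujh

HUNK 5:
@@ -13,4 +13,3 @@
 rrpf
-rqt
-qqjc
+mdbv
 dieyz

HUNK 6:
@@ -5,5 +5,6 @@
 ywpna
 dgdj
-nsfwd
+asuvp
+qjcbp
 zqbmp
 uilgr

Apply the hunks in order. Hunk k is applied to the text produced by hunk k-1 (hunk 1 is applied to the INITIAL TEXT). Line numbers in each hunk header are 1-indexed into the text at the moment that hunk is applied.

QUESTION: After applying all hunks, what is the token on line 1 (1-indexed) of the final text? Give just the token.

Answer: meqnm

Derivation:
Hunk 1: at line 6 remove [sjuyo] add [bizse,kobn,zqlql] -> 15 lines: meqnm tpyj jfstn ywpna dgdj nsfwd bizse kobn zqlql hgem rrpf rqt qqjc dieyz aut
Hunk 2: at line 8 remove [hgem] add [tfe,ujh] -> 16 lines: meqnm tpyj jfstn ywpna dgdj nsfwd bizse kobn zqlql tfe ujh rrpf rqt qqjc dieyz aut
Hunk 3: at line 1 remove [tpyj,jfstn] add [uitu,ate,nrsw] -> 17 lines: meqnm uitu ate nrsw ywpna dgdj nsfwd bizse kobn zqlql tfe ujh rrpf rqt qqjc dieyz aut
Hunk 4: at line 6 remove [bizse,kobn,zqlql] add [zqbmp,uilgr,hleq] -> 17 lines: meqnm uitu ate nrsw ywpna dgdj nsfwd zqbmp uilgr hleq tfe ujh rrpf rqt qqjc dieyz aut
Hunk 5: at line 13 remove [rqt,qqjc] add [mdbv] -> 16 lines: meqnm uitu ate nrsw ywpna dgdj nsfwd zqbmp uilgr hleq tfe ujh rrpf mdbv dieyz aut
Hunk 6: at line 5 remove [nsfwd] add [asuvp,qjcbp] -> 17 lines: meqnm uitu ate nrsw ywpna dgdj asuvp qjcbp zqbmp uilgr hleq tfe ujh rrpf mdbv dieyz aut
Final line 1: meqnm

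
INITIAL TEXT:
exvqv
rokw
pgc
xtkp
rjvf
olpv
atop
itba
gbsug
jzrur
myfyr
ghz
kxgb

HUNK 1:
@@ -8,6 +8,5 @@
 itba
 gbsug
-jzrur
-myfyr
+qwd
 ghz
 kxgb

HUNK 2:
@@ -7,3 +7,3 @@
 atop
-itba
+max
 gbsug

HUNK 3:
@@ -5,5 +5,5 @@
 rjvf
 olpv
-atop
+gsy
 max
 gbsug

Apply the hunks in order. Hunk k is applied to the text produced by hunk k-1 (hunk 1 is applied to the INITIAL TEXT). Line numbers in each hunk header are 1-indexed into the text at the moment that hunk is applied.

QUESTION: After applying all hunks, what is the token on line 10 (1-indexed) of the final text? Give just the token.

Hunk 1: at line 8 remove [jzrur,myfyr] add [qwd] -> 12 lines: exvqv rokw pgc xtkp rjvf olpv atop itba gbsug qwd ghz kxgb
Hunk 2: at line 7 remove [itba] add [max] -> 12 lines: exvqv rokw pgc xtkp rjvf olpv atop max gbsug qwd ghz kxgb
Hunk 3: at line 5 remove [atop] add [gsy] -> 12 lines: exvqv rokw pgc xtkp rjvf olpv gsy max gbsug qwd ghz kxgb
Final line 10: qwd

Answer: qwd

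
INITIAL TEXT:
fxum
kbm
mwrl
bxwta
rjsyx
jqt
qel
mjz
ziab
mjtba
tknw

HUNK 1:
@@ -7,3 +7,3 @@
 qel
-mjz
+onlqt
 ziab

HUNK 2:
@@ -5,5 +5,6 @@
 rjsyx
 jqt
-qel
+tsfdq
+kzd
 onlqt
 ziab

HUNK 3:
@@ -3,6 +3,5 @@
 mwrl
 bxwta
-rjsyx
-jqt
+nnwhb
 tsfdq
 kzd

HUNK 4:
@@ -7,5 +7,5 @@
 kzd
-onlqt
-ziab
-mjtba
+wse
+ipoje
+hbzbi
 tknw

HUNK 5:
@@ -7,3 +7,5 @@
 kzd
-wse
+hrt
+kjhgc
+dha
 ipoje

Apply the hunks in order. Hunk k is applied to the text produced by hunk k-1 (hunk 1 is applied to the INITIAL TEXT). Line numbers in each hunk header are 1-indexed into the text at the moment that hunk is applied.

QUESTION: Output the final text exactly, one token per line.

Answer: fxum
kbm
mwrl
bxwta
nnwhb
tsfdq
kzd
hrt
kjhgc
dha
ipoje
hbzbi
tknw

Derivation:
Hunk 1: at line 7 remove [mjz] add [onlqt] -> 11 lines: fxum kbm mwrl bxwta rjsyx jqt qel onlqt ziab mjtba tknw
Hunk 2: at line 5 remove [qel] add [tsfdq,kzd] -> 12 lines: fxum kbm mwrl bxwta rjsyx jqt tsfdq kzd onlqt ziab mjtba tknw
Hunk 3: at line 3 remove [rjsyx,jqt] add [nnwhb] -> 11 lines: fxum kbm mwrl bxwta nnwhb tsfdq kzd onlqt ziab mjtba tknw
Hunk 4: at line 7 remove [onlqt,ziab,mjtba] add [wse,ipoje,hbzbi] -> 11 lines: fxum kbm mwrl bxwta nnwhb tsfdq kzd wse ipoje hbzbi tknw
Hunk 5: at line 7 remove [wse] add [hrt,kjhgc,dha] -> 13 lines: fxum kbm mwrl bxwta nnwhb tsfdq kzd hrt kjhgc dha ipoje hbzbi tknw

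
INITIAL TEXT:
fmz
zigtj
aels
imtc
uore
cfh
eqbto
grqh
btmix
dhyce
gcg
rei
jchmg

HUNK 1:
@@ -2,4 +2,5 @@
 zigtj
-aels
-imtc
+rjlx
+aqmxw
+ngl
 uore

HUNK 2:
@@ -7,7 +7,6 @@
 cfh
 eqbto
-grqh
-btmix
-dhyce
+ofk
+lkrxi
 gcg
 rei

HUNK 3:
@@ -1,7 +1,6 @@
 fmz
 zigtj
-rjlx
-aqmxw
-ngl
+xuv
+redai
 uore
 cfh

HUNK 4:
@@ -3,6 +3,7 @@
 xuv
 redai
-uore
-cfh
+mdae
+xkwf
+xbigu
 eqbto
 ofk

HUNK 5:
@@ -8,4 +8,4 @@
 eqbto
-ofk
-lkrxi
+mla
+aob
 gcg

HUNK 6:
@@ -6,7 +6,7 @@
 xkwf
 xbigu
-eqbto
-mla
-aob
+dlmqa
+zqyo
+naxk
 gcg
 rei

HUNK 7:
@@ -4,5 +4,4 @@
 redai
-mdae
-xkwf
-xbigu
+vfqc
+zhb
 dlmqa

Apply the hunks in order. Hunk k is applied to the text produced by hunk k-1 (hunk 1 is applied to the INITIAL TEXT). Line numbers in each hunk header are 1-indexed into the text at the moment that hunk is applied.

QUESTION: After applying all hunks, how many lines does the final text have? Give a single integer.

Answer: 12

Derivation:
Hunk 1: at line 2 remove [aels,imtc] add [rjlx,aqmxw,ngl] -> 14 lines: fmz zigtj rjlx aqmxw ngl uore cfh eqbto grqh btmix dhyce gcg rei jchmg
Hunk 2: at line 7 remove [grqh,btmix,dhyce] add [ofk,lkrxi] -> 13 lines: fmz zigtj rjlx aqmxw ngl uore cfh eqbto ofk lkrxi gcg rei jchmg
Hunk 3: at line 1 remove [rjlx,aqmxw,ngl] add [xuv,redai] -> 12 lines: fmz zigtj xuv redai uore cfh eqbto ofk lkrxi gcg rei jchmg
Hunk 4: at line 3 remove [uore,cfh] add [mdae,xkwf,xbigu] -> 13 lines: fmz zigtj xuv redai mdae xkwf xbigu eqbto ofk lkrxi gcg rei jchmg
Hunk 5: at line 8 remove [ofk,lkrxi] add [mla,aob] -> 13 lines: fmz zigtj xuv redai mdae xkwf xbigu eqbto mla aob gcg rei jchmg
Hunk 6: at line 6 remove [eqbto,mla,aob] add [dlmqa,zqyo,naxk] -> 13 lines: fmz zigtj xuv redai mdae xkwf xbigu dlmqa zqyo naxk gcg rei jchmg
Hunk 7: at line 4 remove [mdae,xkwf,xbigu] add [vfqc,zhb] -> 12 lines: fmz zigtj xuv redai vfqc zhb dlmqa zqyo naxk gcg rei jchmg
Final line count: 12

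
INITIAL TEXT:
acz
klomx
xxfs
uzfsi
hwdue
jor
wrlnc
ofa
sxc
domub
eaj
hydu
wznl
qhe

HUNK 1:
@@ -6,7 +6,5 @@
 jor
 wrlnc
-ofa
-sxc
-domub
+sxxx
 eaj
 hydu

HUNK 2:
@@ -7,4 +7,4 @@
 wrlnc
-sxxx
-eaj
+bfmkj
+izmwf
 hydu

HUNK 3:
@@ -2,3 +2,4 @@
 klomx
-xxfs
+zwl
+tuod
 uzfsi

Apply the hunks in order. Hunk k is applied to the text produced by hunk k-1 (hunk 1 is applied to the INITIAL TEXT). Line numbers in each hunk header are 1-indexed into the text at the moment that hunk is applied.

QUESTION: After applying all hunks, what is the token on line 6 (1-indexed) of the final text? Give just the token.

Hunk 1: at line 6 remove [ofa,sxc,domub] add [sxxx] -> 12 lines: acz klomx xxfs uzfsi hwdue jor wrlnc sxxx eaj hydu wznl qhe
Hunk 2: at line 7 remove [sxxx,eaj] add [bfmkj,izmwf] -> 12 lines: acz klomx xxfs uzfsi hwdue jor wrlnc bfmkj izmwf hydu wznl qhe
Hunk 3: at line 2 remove [xxfs] add [zwl,tuod] -> 13 lines: acz klomx zwl tuod uzfsi hwdue jor wrlnc bfmkj izmwf hydu wznl qhe
Final line 6: hwdue

Answer: hwdue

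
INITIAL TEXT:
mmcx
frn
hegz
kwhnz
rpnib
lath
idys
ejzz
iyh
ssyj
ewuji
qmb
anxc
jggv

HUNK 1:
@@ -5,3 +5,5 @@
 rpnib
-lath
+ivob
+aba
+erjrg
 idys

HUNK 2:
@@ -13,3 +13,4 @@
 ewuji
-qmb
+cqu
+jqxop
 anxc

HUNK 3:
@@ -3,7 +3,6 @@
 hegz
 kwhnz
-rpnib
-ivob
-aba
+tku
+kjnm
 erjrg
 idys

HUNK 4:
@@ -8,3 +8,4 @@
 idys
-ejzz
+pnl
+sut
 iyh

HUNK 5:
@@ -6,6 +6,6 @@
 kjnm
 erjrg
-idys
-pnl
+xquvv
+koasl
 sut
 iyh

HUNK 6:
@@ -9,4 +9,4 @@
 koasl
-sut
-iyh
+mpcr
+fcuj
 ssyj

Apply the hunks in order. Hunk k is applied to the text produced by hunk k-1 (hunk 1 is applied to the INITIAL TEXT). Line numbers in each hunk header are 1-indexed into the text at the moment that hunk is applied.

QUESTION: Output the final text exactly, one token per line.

Hunk 1: at line 5 remove [lath] add [ivob,aba,erjrg] -> 16 lines: mmcx frn hegz kwhnz rpnib ivob aba erjrg idys ejzz iyh ssyj ewuji qmb anxc jggv
Hunk 2: at line 13 remove [qmb] add [cqu,jqxop] -> 17 lines: mmcx frn hegz kwhnz rpnib ivob aba erjrg idys ejzz iyh ssyj ewuji cqu jqxop anxc jggv
Hunk 3: at line 3 remove [rpnib,ivob,aba] add [tku,kjnm] -> 16 lines: mmcx frn hegz kwhnz tku kjnm erjrg idys ejzz iyh ssyj ewuji cqu jqxop anxc jggv
Hunk 4: at line 8 remove [ejzz] add [pnl,sut] -> 17 lines: mmcx frn hegz kwhnz tku kjnm erjrg idys pnl sut iyh ssyj ewuji cqu jqxop anxc jggv
Hunk 5: at line 6 remove [idys,pnl] add [xquvv,koasl] -> 17 lines: mmcx frn hegz kwhnz tku kjnm erjrg xquvv koasl sut iyh ssyj ewuji cqu jqxop anxc jggv
Hunk 6: at line 9 remove [sut,iyh] add [mpcr,fcuj] -> 17 lines: mmcx frn hegz kwhnz tku kjnm erjrg xquvv koasl mpcr fcuj ssyj ewuji cqu jqxop anxc jggv

Answer: mmcx
frn
hegz
kwhnz
tku
kjnm
erjrg
xquvv
koasl
mpcr
fcuj
ssyj
ewuji
cqu
jqxop
anxc
jggv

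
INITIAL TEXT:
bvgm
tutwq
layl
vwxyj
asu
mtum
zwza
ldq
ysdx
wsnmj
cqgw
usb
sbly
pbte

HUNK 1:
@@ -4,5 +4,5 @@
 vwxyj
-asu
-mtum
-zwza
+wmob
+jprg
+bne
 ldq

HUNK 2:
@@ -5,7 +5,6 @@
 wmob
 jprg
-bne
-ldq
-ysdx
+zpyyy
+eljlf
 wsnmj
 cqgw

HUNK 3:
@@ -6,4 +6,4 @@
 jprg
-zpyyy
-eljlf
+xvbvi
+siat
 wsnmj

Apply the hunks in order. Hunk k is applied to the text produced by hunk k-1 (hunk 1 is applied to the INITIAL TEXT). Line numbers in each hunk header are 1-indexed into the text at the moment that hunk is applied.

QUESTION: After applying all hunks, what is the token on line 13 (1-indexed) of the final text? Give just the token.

Answer: pbte

Derivation:
Hunk 1: at line 4 remove [asu,mtum,zwza] add [wmob,jprg,bne] -> 14 lines: bvgm tutwq layl vwxyj wmob jprg bne ldq ysdx wsnmj cqgw usb sbly pbte
Hunk 2: at line 5 remove [bne,ldq,ysdx] add [zpyyy,eljlf] -> 13 lines: bvgm tutwq layl vwxyj wmob jprg zpyyy eljlf wsnmj cqgw usb sbly pbte
Hunk 3: at line 6 remove [zpyyy,eljlf] add [xvbvi,siat] -> 13 lines: bvgm tutwq layl vwxyj wmob jprg xvbvi siat wsnmj cqgw usb sbly pbte
Final line 13: pbte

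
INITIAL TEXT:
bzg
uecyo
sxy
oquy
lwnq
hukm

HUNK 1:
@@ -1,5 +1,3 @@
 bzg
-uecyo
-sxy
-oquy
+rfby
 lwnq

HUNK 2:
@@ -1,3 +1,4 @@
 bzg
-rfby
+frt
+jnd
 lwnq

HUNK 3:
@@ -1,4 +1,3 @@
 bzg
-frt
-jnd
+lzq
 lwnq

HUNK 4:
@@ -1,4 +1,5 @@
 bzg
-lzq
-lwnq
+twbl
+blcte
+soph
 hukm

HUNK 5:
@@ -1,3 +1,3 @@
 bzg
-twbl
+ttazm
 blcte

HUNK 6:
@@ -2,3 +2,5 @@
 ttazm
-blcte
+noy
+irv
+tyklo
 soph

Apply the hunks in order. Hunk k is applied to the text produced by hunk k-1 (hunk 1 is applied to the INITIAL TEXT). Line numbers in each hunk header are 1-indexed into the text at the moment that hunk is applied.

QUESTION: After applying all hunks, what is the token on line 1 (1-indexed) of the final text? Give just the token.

Hunk 1: at line 1 remove [uecyo,sxy,oquy] add [rfby] -> 4 lines: bzg rfby lwnq hukm
Hunk 2: at line 1 remove [rfby] add [frt,jnd] -> 5 lines: bzg frt jnd lwnq hukm
Hunk 3: at line 1 remove [frt,jnd] add [lzq] -> 4 lines: bzg lzq lwnq hukm
Hunk 4: at line 1 remove [lzq,lwnq] add [twbl,blcte,soph] -> 5 lines: bzg twbl blcte soph hukm
Hunk 5: at line 1 remove [twbl] add [ttazm] -> 5 lines: bzg ttazm blcte soph hukm
Hunk 6: at line 2 remove [blcte] add [noy,irv,tyklo] -> 7 lines: bzg ttazm noy irv tyklo soph hukm
Final line 1: bzg

Answer: bzg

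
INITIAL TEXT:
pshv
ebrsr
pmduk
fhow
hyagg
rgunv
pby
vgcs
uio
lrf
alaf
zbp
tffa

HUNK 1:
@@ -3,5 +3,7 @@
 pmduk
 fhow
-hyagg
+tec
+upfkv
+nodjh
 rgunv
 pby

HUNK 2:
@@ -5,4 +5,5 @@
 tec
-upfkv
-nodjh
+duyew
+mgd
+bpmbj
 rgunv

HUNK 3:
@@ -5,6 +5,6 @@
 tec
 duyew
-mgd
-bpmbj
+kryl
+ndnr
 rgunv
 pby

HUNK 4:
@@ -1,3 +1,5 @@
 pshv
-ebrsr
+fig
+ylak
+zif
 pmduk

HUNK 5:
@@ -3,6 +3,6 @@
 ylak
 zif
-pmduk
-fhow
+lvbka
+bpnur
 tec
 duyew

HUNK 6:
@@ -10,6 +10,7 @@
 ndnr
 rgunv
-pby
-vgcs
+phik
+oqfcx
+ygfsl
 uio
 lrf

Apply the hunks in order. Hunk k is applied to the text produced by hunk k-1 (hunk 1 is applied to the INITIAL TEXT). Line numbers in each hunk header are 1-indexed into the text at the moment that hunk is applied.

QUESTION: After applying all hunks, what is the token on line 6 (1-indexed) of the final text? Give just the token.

Hunk 1: at line 3 remove [hyagg] add [tec,upfkv,nodjh] -> 15 lines: pshv ebrsr pmduk fhow tec upfkv nodjh rgunv pby vgcs uio lrf alaf zbp tffa
Hunk 2: at line 5 remove [upfkv,nodjh] add [duyew,mgd,bpmbj] -> 16 lines: pshv ebrsr pmduk fhow tec duyew mgd bpmbj rgunv pby vgcs uio lrf alaf zbp tffa
Hunk 3: at line 5 remove [mgd,bpmbj] add [kryl,ndnr] -> 16 lines: pshv ebrsr pmduk fhow tec duyew kryl ndnr rgunv pby vgcs uio lrf alaf zbp tffa
Hunk 4: at line 1 remove [ebrsr] add [fig,ylak,zif] -> 18 lines: pshv fig ylak zif pmduk fhow tec duyew kryl ndnr rgunv pby vgcs uio lrf alaf zbp tffa
Hunk 5: at line 3 remove [pmduk,fhow] add [lvbka,bpnur] -> 18 lines: pshv fig ylak zif lvbka bpnur tec duyew kryl ndnr rgunv pby vgcs uio lrf alaf zbp tffa
Hunk 6: at line 10 remove [pby,vgcs] add [phik,oqfcx,ygfsl] -> 19 lines: pshv fig ylak zif lvbka bpnur tec duyew kryl ndnr rgunv phik oqfcx ygfsl uio lrf alaf zbp tffa
Final line 6: bpnur

Answer: bpnur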